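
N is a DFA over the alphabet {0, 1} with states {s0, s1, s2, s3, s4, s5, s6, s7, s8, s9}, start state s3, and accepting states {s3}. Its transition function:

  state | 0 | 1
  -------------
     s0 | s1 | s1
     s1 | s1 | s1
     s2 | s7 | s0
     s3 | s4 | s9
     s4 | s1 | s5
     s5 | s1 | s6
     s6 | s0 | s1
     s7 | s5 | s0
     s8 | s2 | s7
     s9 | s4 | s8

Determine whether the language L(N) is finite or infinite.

The useful states (reachable from s3 and able to reach an accepting state) are {s3}.
Restricted to these states the transition graph has no cycle, so every accepting path has bounded length and L is finite.

finite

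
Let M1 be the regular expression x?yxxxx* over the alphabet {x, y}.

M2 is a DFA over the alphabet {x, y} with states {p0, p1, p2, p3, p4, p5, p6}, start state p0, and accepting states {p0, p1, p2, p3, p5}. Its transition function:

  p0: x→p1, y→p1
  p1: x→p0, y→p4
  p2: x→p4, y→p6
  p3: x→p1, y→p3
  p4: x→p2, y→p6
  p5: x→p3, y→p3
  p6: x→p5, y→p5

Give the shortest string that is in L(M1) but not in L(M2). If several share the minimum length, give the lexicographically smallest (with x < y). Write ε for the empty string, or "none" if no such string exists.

The string xyxxxx is accepted by M1 but not by M2.
No shorter string lies in the difference, and xyxxxx is the lexicographically first length-6 string in L(M1) \ L(M2).

xyxxxx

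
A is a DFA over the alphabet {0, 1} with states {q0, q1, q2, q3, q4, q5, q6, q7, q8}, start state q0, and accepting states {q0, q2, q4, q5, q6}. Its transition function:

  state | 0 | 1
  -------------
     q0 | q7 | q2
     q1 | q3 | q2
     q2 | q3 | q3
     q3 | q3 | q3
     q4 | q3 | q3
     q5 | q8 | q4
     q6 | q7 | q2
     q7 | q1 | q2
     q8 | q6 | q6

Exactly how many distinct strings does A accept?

4

The useful subgraph on states {q0, q1, q2, q7} is acyclic, so L(A) is finite; the longest accepting path visits 4 useful states, giving maximum string length 3.
Counting accepting paths from q0 by length: 1 of length 0, 1 of length 1, 1 of length 2, 1 of length 3. Total 4.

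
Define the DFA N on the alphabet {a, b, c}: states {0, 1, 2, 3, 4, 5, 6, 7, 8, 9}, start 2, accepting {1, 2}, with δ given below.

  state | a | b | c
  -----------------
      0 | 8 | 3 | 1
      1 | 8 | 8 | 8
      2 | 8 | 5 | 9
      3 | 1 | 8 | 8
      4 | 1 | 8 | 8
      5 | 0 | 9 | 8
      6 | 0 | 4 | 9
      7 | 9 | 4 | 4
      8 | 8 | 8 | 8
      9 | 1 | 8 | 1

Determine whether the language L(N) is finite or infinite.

finite

The useful states (reachable from 2 and able to reach an accepting state) are {0, 1, 2, 3, 5, 9}.
Restricted to these states the transition graph has no cycle, so every accepting path has bounded length and L is finite.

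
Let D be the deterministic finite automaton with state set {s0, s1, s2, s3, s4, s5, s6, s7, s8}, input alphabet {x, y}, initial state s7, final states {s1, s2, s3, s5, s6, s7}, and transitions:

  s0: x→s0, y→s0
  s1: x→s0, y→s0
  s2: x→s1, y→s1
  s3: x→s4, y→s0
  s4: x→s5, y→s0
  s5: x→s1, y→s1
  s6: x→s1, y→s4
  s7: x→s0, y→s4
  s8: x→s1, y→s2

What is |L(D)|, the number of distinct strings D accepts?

4

The useful subgraph on states {s1, s4, s5, s7} is acyclic, so L(D) is finite; the longest accepting path visits 4 useful states, giving maximum string length 3.
Counting accepting paths from s7 by length: 1 of length 0, 1 of length 2, 2 of length 3. Total 4.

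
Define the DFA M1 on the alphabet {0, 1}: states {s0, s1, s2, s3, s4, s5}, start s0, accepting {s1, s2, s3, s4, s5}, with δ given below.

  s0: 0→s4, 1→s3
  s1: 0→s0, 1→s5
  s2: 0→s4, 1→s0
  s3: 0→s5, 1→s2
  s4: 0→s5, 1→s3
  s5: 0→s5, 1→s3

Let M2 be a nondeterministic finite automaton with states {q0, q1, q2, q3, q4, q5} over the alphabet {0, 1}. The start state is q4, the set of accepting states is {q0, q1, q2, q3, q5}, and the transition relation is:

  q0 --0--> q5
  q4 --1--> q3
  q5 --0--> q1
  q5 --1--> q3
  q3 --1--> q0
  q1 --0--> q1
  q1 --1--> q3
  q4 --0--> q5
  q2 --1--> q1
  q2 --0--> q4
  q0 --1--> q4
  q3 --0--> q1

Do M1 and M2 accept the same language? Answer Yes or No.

Yes

Exploring the product automaton M1 × M2 from the start pair (s0, q4), following both machines on each input symbol, reaches 5 state pairs: (s0, q4), (s4, q5), (s3, q3), (s5, q1), (s2, q0).
M1 accepts in {s1, s2, s3, s4, s5} and M2 accepts in {q0, q1, q2, q3, q5}. In every reachable pair the two components are either both accepting — (s4, q5), (s3, q3), (s5, q1), (s2, q0) — or both non-accepting, so no string is accepted by exactly one of the machines: L(M1) \ L(M2) and L(M2) \ L(M1) are both empty.
Hence every string is accepted by M1 iff it is accepted by M2, and the two languages coincide.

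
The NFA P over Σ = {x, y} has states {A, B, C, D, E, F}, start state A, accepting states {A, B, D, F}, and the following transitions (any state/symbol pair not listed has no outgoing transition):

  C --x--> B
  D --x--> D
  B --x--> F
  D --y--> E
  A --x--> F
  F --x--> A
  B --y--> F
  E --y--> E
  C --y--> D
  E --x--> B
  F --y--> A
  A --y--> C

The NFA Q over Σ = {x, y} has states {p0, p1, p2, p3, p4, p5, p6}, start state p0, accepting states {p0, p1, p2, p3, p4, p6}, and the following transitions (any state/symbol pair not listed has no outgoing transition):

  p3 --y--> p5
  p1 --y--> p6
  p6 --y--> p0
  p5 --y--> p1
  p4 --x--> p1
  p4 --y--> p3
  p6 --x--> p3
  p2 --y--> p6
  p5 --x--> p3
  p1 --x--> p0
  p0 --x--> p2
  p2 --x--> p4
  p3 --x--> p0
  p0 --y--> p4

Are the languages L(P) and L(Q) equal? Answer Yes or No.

No

The string xxyy is accepted by P but rejected by Q.
So L(P) ≠ L(Q).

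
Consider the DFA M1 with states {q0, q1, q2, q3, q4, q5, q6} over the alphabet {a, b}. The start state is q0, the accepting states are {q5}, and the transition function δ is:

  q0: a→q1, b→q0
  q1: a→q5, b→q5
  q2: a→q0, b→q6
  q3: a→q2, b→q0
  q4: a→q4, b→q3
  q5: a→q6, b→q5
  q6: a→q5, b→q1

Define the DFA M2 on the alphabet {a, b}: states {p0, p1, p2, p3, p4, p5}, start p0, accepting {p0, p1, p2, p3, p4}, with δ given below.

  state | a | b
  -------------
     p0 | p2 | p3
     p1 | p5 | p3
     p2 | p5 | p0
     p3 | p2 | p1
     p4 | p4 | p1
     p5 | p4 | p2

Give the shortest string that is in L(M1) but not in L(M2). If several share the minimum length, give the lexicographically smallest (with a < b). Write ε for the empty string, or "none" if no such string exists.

The string aa is accepted by M1 but not by M2.
No shorter string lies in the difference, and aa is the lexicographically first length-2 string in L(M1) \ L(M2).

aa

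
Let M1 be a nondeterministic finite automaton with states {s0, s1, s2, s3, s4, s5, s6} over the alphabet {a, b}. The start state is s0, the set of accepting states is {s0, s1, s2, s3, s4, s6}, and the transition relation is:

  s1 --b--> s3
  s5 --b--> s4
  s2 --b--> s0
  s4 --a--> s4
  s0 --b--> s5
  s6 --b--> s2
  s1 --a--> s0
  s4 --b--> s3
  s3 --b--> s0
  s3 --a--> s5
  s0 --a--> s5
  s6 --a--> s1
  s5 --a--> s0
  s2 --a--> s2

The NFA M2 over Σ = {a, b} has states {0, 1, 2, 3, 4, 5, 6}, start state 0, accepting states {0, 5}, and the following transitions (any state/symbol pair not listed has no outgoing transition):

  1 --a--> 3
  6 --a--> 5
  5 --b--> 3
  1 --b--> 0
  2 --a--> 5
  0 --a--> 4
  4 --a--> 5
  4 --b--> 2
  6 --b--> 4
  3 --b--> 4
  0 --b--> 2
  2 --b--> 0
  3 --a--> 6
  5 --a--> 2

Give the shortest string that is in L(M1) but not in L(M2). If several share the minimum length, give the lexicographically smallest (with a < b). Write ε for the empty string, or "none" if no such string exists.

The string ab is accepted by M1 but not by M2.
No shorter string lies in the difference, and ab is the lexicographically first length-2 string in L(M1) \ L(M2).

ab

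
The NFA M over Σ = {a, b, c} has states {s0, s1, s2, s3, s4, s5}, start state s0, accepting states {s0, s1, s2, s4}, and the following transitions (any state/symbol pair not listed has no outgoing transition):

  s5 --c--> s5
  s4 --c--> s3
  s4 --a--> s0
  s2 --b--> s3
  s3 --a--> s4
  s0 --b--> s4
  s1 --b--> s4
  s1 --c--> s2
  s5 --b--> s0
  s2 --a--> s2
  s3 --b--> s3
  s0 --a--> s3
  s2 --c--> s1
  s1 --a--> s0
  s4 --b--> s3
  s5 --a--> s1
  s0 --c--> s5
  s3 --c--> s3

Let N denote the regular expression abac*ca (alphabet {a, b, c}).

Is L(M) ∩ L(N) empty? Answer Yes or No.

No

The string abaca is accepted by both M and N.
Hence L(M) ∩ L(N) ≠ ∅.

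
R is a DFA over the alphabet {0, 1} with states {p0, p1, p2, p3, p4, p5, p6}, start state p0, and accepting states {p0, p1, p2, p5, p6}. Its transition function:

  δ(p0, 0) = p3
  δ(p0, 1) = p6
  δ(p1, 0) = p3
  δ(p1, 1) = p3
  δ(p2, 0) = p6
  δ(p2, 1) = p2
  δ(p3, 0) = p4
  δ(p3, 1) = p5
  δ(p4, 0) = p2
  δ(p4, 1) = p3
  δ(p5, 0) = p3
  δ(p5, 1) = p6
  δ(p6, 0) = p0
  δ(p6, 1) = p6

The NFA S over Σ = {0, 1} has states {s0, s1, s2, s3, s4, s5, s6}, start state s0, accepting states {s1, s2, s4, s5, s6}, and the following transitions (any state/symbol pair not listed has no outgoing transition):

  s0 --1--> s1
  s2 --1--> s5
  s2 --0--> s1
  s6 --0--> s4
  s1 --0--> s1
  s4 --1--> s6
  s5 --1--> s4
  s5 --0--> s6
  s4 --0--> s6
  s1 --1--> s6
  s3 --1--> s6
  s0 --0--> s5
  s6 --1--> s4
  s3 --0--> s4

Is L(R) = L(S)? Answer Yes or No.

No

The empty string ε is accepted by R but rejected by S.
So L(R) ≠ L(S).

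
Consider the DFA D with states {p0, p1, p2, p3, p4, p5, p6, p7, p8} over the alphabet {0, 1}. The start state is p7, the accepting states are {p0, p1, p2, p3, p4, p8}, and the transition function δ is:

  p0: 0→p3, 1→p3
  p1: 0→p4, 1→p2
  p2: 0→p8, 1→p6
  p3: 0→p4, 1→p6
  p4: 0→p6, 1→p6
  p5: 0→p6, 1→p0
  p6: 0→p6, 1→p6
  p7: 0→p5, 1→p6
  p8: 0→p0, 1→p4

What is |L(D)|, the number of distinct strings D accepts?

The useful subgraph on states {p0, p3, p4, p5, p7} is acyclic, so L(D) is finite; the longest accepting path visits 5 useful states, giving maximum string length 4.
Counting accepting paths from p7 by length: 1 of length 2, 2 of length 3, 2 of length 4. Total 5.

5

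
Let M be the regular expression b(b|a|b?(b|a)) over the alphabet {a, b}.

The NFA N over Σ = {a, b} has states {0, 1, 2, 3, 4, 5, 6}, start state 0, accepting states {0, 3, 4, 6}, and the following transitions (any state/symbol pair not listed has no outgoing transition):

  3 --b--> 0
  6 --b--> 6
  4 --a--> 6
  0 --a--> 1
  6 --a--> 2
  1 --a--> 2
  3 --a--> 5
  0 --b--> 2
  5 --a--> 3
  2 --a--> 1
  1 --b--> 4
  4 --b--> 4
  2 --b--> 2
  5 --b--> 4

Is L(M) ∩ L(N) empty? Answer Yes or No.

Converting the expression M to a DFA (subset construction, then merging equivalent states) gives the minimal DFA with states {m0, m1, m2, m3, m4}, start state m0, accepting states {m3, m4} and transitions m0: a→m1, b→m2; m1: a→m1, b→m1; m2: a→m3, b→m4; m3: a→m1, b→m1; m4: a→m3, b→m3.
Exploring the product automaton M × N from the start pair (m0, 0), following both machines on each input symbol, reaches 9 state pairs: (m0, 0), (m1, 1), (m2, 2), (m1, 2), (m1, 4), (m3, 1), (m4, 2), (m1, 6), (m3, 2).
M accepts in {m3, m4} and N accepts in {0, 3, 4, 6}; no reachable pair has both components accepting, so no string drives both machines to acceptance simultaneously and L(M) ∩ L(N) = ∅.
So no string is accepted by both, and the intersection is empty.

Yes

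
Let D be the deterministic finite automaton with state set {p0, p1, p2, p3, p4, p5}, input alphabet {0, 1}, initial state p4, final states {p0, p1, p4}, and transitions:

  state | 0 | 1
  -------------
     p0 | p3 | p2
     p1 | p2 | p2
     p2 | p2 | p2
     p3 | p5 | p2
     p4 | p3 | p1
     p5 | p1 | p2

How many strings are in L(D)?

The useful subgraph on states {p1, p3, p4, p5} is acyclic, so L(D) is finite; the longest accepting path visits 4 useful states, giving maximum string length 3.
Counting accepting paths from p4 by length: 1 of length 0, 1 of length 1, 1 of length 3. Total 3.

3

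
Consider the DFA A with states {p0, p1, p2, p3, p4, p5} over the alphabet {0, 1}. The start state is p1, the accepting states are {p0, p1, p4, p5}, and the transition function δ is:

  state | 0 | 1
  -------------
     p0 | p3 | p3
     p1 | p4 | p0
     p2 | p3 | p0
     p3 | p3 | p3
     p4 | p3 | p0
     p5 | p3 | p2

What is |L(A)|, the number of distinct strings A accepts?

The useful subgraph on states {p0, p1, p4} is acyclic, so L(A) is finite; the longest accepting path visits 3 useful states, giving maximum string length 2.
Counting accepting paths from p1 by length: 1 of length 0, 2 of length 1, 1 of length 2. Total 4.

4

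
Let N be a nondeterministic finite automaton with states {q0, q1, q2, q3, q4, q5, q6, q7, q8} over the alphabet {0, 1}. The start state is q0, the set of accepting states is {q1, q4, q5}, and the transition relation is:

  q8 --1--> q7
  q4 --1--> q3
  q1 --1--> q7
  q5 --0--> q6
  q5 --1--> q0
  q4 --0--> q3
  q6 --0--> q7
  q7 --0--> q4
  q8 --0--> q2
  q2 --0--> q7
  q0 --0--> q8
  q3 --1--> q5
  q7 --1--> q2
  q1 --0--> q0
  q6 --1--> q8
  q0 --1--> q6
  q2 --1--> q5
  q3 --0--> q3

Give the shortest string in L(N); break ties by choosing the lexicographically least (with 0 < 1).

001

A breadth-first search from q0 reaches an accepting state first via the path q0 → q8 → q2 → q5 on input 001.
No string of length < 3 is accepted (BFS exhausts all shorter strings without reaching an accepting state), and 001 is the lexicographically least accepting string of length 3.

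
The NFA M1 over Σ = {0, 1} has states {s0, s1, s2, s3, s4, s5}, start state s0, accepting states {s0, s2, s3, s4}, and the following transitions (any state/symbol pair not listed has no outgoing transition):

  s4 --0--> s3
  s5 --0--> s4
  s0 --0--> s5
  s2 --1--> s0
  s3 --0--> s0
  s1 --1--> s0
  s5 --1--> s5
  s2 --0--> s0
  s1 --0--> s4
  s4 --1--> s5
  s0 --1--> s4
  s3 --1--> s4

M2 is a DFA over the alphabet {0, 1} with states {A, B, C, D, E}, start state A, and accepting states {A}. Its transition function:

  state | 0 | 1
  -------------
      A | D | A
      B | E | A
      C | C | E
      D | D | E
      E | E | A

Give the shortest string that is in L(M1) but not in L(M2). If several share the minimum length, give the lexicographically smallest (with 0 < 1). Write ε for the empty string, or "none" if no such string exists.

The string 00 is accepted by M1 but not by M2.
No shorter string lies in the difference, and 00 is the lexicographically first length-2 string in L(M1) \ L(M2).

00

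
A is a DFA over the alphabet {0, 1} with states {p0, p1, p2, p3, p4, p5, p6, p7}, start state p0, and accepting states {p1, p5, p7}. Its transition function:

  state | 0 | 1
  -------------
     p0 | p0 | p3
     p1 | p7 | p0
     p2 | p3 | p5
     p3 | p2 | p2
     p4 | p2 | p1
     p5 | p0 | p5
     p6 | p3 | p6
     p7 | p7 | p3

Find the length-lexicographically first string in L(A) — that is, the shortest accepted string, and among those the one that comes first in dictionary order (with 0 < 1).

101

A breadth-first search from p0 reaches an accepting state first via the path p0 → p3 → p2 → p5 on input 101.
No string of length < 3 is accepted (BFS exhausts all shorter strings without reaching an accepting state), and 101 is the lexicographically least accepting string of length 3.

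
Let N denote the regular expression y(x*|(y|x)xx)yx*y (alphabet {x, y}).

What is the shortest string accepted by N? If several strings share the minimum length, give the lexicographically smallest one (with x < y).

yyy

By inspection of the expression, no string of length less than 3 matches, and yyy is the lexicographically first match of length 3.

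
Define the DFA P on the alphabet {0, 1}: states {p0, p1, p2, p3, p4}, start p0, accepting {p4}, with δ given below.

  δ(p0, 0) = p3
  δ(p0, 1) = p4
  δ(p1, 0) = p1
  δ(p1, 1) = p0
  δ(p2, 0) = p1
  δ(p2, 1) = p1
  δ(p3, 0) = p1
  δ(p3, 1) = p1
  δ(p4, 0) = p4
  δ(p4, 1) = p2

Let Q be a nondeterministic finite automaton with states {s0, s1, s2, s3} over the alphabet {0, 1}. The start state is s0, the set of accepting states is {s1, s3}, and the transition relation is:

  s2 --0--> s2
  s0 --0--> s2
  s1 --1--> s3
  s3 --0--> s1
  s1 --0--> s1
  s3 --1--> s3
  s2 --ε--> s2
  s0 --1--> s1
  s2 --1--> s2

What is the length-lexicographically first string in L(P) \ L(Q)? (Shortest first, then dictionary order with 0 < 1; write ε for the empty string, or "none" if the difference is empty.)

The string 0011 is accepted by P but not by Q.
No shorter string lies in the difference, and 0011 is the lexicographically first length-4 string in L(P) \ L(Q).

0011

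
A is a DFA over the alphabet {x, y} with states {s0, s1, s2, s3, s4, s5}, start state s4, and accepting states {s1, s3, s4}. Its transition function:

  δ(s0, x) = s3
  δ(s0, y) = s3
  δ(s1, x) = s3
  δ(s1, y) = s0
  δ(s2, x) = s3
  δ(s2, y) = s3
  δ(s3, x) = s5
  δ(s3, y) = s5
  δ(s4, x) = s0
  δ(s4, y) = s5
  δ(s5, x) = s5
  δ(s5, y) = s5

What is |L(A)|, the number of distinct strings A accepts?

3

The useful subgraph on states {s0, s3, s4} is acyclic, so L(A) is finite; the longest accepting path visits 3 useful states, giving maximum string length 2.
Counting accepting paths from s4 by length: 1 of length 0, 2 of length 2. Total 3.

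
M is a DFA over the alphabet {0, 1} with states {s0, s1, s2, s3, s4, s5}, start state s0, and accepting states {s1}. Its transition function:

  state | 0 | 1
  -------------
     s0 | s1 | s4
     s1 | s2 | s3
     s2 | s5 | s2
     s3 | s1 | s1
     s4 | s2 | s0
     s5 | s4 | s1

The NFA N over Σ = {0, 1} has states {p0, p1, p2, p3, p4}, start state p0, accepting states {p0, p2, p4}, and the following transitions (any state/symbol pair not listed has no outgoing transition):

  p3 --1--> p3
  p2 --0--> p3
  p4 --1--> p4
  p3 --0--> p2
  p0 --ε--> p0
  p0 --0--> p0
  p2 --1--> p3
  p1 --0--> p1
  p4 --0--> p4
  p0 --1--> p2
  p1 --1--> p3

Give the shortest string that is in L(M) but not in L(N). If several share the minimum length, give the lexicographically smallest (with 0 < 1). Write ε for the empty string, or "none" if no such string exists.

The string 010 is accepted by M but not by N.
No shorter string lies in the difference, and 010 is the lexicographically first length-3 string in L(M) \ L(N).

010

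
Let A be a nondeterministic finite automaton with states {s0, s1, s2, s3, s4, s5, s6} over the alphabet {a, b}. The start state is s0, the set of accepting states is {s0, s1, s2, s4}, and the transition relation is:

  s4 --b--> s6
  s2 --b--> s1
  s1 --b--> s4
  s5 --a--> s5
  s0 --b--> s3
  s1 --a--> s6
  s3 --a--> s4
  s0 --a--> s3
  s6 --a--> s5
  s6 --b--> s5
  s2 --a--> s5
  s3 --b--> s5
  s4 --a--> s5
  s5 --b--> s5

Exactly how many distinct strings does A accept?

3

The useful subgraph on states {s0, s3, s4} is acyclic, so L(A) is finite; the longest accepting path visits 3 useful states, giving maximum string length 2.
Counting accepting paths from s0 by length: 1 of length 0, 2 of length 2. Total 3.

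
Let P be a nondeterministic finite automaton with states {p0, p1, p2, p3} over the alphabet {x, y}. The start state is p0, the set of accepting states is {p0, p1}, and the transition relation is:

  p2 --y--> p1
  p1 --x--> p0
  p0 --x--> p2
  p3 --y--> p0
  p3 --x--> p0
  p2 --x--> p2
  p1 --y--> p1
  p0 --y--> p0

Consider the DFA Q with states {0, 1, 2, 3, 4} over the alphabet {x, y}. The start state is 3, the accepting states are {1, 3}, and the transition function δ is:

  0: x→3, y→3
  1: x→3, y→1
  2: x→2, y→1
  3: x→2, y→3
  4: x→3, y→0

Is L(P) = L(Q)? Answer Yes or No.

Exploring the product automaton P × Q from the start pair (p0, 3), following both machines on each input symbol, reaches 3 state pairs: (p0, 3), (p2, 2), (p1, 1).
P accepts in {p0, p1} and Q accepts in {1, 3}. In every reachable pair the two components are either both accepting — (p0, 3), (p1, 1) — or both non-accepting, so no string is accepted by exactly one of the machines: L(P) \ L(Q) and L(Q) \ L(P) are both empty.
Hence every string is accepted by P iff it is accepted by Q, and the two languages coincide.

Yes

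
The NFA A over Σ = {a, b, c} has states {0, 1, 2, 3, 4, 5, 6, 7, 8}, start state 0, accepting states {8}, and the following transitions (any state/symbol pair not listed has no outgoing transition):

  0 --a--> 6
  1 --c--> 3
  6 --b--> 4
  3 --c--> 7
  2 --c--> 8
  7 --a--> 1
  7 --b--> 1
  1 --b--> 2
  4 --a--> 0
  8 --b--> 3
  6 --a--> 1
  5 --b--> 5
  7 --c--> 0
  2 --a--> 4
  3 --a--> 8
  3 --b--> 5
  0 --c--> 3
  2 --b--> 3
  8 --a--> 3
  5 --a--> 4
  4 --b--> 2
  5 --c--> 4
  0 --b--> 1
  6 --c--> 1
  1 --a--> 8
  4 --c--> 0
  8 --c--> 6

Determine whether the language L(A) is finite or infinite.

infinite

State 8 is reachable from the start and can reach an accepting state, and it lies on the cycle 8 → 3 → 8.
Traversing that cycle any number of times yields accepted strings of unbounded length, so the language is infinite.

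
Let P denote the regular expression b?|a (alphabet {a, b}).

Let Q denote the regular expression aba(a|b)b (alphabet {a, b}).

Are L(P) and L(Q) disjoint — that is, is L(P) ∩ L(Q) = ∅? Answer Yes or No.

Converting the expression P to a DFA (subset construction, then merging equivalent states) gives the minimal DFA with states {p0, p1, p2}, start state p0, accepting states {p0, p1} and transitions p0: a→p1, b→p1; p1: a→p2, b→p2; p2: a→p2, b→p2.
Converting the expression Q to a DFA (subset construction, then merging equivalent states) gives the minimal DFA with states {q0, q1, q2, q3, q4, q5, q6}, start state q0, accepting states {q6} and transitions q0: a→q1, b→q2; q1: a→q2, b→q3; q2: a→q2, b→q2; q3: a→q4, b→q2; q4: a→q5, b→q5; q5: a→q2, b→q6; q6: a→q2, b→q2.
Exploring the product automaton P × Q from the start pair (p0, q0), following both machines on each input symbol, reaches 8 state pairs: (p0, q0), (p1, q1), (p1, q2), (p2, q2), (p2, q3), (p2, q4), (p2, q5), (p2, q6).
P accepts in {p0, p1} and Q accepts in {q6}; no reachable pair has both components accepting, so no string drives both machines to acceptance simultaneously and L(P) ∩ L(Q) = ∅.
So no string is accepted by both, and the intersection is empty.

Yes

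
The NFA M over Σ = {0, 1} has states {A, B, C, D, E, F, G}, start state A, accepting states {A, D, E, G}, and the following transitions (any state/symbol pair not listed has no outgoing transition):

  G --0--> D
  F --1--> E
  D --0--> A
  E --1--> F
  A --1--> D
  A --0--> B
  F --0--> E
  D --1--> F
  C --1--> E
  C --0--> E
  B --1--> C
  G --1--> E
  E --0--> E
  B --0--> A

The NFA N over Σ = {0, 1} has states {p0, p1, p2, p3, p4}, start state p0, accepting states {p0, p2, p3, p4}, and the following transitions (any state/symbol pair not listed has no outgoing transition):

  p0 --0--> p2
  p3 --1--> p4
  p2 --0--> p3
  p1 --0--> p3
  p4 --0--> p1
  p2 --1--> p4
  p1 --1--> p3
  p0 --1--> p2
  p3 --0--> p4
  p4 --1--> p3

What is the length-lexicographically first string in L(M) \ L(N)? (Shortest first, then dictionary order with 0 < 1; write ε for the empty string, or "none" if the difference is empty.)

The string 010 is accepted by M but not by N.
No shorter string lies in the difference, and 010 is the lexicographically first length-3 string in L(M) \ L(N).

010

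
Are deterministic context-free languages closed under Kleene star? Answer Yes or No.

L = {c aⁿbⁿ : n≥0} ∪ {cc aⁿb²ⁿ : n≥0} is a DCFL (the number of leading c's fixes which ratio the DPDA checks), but L* is not. Every word of L starts with c, so in a factorisation of the string cc aⁱbʲ (i≥1) into words of L each factor begins at one of the two c's: either the whole string is a single word of L (forcing j = 2i), or it splits as c · (c aⁱbʲ) with c ∈ L (take n = 0) and c aⁱbʲ ∈ L (forcing j = i). Thus L* ∩ cca⁺b* = {cc aⁿbⁿ : n≥1} ∪ {cc aⁿb²ⁿ : n≥1}. A DPDA for L* would give one for this intersection with a regular set, and, started from its configuration after reading cc, one for {aⁿbⁿ : n≥1} ∪ {aⁿb²ⁿ : n≥1}, which no deterministic PDA accepts (a DPDA for it would have a single run on aⁿb²ⁿ, accepting after the prefix aⁿbⁿ and accepting again after n more b's; an ordinary PDA that simulates it on a's and b's and, at any moment when it is accepting, may switch to reading only a fresh letter d while feeding each d to the simulation as a b, would accept aⁱbʲdᵏ (k≥1) exactly when both aⁱbʲ and aⁱbʲ⁺ᵏ are in the language, i.e. its language intersected with the regular set a*b*d⁺ would be exactly {aⁿbⁿdⁿ : n≥1} — impossible, since context-free languages are closed under intersection with regular sets and {aⁿbⁿdⁿ} is not context-free). So L* is not a DCFL.

No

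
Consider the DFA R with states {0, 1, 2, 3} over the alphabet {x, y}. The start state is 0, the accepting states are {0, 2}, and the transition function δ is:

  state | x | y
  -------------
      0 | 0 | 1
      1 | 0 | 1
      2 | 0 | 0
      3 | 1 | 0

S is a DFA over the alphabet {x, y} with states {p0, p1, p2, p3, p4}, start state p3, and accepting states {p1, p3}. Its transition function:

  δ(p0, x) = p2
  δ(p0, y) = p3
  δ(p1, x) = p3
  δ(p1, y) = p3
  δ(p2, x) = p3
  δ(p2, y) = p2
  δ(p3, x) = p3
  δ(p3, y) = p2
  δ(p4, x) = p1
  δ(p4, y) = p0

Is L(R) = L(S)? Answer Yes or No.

Exploring the product automaton R × S from the start pair (0, p3), following both machines on each input symbol, reaches 2 state pairs: (0, p3), (1, p2).
R accepts in {0, 2} and S accepts in {p1, p3}. In every reachable pair the two components are either both accepting — (0, p3) — or both non-accepting, so no string is accepted by exactly one of the machines: L(R) \ L(S) and L(S) \ L(R) are both empty.
Hence every string is accepted by R iff it is accepted by S, and the two languages coincide.

Yes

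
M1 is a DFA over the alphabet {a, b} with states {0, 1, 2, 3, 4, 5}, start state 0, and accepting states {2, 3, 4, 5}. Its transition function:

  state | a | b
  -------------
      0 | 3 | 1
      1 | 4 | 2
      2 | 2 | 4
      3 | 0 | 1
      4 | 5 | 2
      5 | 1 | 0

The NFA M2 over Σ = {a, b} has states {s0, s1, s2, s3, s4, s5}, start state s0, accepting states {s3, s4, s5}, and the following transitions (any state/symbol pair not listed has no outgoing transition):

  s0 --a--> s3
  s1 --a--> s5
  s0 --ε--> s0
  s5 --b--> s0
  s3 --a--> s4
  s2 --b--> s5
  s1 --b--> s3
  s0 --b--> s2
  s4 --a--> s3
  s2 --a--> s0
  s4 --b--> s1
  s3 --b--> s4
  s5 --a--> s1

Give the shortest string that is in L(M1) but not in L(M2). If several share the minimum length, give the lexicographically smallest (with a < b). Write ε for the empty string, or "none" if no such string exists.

ba

The string ba is accepted by M1 but not by M2.
No shorter string lies in the difference, and ba is the lexicographically first length-2 string in L(M1) \ L(M2).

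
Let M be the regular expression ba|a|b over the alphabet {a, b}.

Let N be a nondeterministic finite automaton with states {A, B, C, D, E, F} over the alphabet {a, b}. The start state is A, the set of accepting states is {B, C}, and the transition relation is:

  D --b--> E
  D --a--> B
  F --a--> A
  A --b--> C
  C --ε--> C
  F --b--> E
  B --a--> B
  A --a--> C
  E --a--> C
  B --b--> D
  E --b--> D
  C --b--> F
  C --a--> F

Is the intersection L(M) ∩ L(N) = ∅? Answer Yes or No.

No

The string a is accepted by both M and N.
Hence L(M) ∩ L(N) ≠ ∅.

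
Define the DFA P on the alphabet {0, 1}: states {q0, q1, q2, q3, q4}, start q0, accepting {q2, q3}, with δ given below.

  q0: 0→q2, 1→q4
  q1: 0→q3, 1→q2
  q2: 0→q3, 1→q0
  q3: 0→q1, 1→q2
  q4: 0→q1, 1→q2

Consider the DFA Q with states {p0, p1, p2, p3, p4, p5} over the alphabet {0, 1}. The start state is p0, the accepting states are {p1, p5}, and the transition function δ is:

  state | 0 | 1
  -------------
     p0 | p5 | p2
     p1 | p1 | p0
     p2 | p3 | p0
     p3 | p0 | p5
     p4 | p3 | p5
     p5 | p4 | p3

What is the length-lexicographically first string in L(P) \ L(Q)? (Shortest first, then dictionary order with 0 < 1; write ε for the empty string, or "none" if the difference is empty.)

00

The string 00 is accepted by P but not by Q.
No shorter string lies in the difference, and 00 is the lexicographically first length-2 string in L(P) \ L(Q).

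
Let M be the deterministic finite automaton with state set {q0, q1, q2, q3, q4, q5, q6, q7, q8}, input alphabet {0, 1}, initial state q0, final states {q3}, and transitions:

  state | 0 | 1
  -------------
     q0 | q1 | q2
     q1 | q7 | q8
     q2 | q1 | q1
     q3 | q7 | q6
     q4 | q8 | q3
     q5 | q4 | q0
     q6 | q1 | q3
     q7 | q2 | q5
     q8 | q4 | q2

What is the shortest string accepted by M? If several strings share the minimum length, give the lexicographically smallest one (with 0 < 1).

A breadth-first search from q0 reaches an accepting state first via the path q0 → q1 → q8 → q4 → q3 on input 0101.
No string of length < 4 is accepted (BFS exhausts all shorter strings without reaching an accepting state), and 0101 is the lexicographically least accepting string of length 4.

0101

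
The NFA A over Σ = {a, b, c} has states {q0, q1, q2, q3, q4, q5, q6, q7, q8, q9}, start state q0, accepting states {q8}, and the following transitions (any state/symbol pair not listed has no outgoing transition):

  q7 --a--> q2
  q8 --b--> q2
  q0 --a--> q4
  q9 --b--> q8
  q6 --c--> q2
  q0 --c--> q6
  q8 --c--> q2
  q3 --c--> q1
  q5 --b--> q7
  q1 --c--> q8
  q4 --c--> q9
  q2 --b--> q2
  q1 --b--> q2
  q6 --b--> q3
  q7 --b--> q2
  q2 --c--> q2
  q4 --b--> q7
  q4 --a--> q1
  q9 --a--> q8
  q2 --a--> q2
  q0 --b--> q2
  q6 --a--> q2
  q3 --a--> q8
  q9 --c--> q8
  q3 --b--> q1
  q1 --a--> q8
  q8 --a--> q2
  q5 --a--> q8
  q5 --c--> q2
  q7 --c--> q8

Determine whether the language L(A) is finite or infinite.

The useful states (reachable from q0 and able to reach an accepting state) are {q0, q1, q3, q4, q6, q7, q8, q9}.
Restricted to these states the transition graph has no cycle, so every accepting path has bounded length and L is finite.

finite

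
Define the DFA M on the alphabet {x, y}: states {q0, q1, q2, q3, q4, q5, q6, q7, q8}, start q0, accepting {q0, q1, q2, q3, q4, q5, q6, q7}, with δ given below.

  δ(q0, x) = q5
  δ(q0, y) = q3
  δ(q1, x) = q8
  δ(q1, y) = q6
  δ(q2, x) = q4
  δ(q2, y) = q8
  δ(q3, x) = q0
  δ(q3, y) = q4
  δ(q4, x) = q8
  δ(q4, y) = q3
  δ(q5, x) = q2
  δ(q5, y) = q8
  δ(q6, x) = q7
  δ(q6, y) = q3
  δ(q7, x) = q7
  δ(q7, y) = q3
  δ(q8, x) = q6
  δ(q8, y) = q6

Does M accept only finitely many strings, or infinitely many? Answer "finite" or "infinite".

infinite

State q0 is reachable from the start and can reach an accepting state, and it lies on the cycle q0 → q3 → q0.
Traversing that cycle any number of times yields accepted strings of unbounded length, so the language is infinite.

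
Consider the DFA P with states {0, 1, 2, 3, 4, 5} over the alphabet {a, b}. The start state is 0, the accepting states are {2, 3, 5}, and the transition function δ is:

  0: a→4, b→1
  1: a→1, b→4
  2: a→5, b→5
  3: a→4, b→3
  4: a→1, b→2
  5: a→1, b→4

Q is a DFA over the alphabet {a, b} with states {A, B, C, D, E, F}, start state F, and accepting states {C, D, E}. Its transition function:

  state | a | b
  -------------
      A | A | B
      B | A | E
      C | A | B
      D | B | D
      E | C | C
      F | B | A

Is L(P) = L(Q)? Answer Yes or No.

Exploring the product automaton P × Q from the start pair (0, F), following both machines on each input symbol, reaches 5 state pairs: (0, F), (4, B), (1, A), (2, E), (5, C).
P accepts in {2, 3, 5} and Q accepts in {C, D, E}. In every reachable pair the two components are either both accepting — (2, E), (5, C) — or both non-accepting, so no string is accepted by exactly one of the machines: L(P) \ L(Q) and L(Q) \ L(P) are both empty.
Hence every string is accepted by P iff it is accepted by Q, and the two languages coincide.

Yes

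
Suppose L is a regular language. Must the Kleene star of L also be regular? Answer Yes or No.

Yes

If R is a regular expression for L then R* denotes L*; on automata, add a new accepting start state with an ε-move into the old start state and ε-moves from every old accepting state back to it.
So the regular languages are closed under Kleene star.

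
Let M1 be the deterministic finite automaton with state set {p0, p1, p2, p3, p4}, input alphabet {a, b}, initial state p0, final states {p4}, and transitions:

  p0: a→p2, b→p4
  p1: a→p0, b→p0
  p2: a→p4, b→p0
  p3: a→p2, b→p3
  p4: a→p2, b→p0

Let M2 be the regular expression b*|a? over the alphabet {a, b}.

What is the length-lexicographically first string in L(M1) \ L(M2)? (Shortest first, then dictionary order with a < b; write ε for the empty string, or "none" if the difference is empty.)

The string aa is accepted by M1 but not by M2.
No shorter string lies in the difference, and aa is the lexicographically first length-2 string in L(M1) \ L(M2).

aa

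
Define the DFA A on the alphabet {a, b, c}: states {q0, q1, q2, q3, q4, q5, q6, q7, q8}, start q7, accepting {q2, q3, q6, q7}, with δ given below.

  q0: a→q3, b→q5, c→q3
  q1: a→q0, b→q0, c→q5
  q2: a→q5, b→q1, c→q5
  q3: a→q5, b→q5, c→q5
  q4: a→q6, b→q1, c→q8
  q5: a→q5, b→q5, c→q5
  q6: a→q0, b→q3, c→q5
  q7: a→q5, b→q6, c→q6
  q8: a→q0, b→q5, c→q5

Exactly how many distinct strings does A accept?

9

The useful subgraph on states {q0, q3, q6, q7} is acyclic, so L(A) is finite; the longest accepting path visits 4 useful states, giving maximum string length 3.
Counting accepting paths from q7 by length: 1 of length 0, 2 of length 1, 2 of length 2, 4 of length 3. Total 9.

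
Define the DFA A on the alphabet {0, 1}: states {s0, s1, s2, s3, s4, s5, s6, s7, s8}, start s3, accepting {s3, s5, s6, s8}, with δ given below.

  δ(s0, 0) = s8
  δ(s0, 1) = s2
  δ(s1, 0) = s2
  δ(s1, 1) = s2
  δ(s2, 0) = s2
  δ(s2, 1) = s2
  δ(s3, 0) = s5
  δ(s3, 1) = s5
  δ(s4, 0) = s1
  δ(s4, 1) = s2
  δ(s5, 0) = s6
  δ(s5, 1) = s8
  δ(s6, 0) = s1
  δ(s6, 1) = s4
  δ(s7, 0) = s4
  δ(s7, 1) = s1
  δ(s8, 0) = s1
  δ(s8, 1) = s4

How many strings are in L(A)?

The useful subgraph on states {s3, s5, s6, s8} is acyclic, so L(A) is finite; the longest accepting path visits 3 useful states, giving maximum string length 2.
Counting accepting paths from s3 by length: 1 of length 0, 2 of length 1, 4 of length 2. Total 7.

7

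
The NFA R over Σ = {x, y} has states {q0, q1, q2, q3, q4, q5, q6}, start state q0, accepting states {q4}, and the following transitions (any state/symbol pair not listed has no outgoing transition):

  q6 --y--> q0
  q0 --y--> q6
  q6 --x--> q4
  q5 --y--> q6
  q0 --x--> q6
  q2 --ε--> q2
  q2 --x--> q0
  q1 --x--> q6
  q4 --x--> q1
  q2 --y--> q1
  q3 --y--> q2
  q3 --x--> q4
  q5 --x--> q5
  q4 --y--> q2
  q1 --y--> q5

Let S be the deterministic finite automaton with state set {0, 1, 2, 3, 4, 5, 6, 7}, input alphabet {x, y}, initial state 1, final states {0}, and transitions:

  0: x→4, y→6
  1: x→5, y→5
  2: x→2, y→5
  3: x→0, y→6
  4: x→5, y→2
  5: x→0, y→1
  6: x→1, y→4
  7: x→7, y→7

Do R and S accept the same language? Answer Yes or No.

Exploring the product automaton R × S from the start pair (q0, 1), following both machines on each input symbol, reaches 6 state pairs: (q0, 1), (q6, 5), (q4, 0), (q1, 4), (q2, 6), (q5, 2).
R accepts in {q4} and S accepts in {0}. In every reachable pair the two components are either both accepting — (q4, 0) — or both non-accepting, so no string is accepted by exactly one of the machines: L(R) \ L(S) and L(S) \ L(R) are both empty.
Hence every string is accepted by R iff it is accepted by S, and the two languages coincide.

Yes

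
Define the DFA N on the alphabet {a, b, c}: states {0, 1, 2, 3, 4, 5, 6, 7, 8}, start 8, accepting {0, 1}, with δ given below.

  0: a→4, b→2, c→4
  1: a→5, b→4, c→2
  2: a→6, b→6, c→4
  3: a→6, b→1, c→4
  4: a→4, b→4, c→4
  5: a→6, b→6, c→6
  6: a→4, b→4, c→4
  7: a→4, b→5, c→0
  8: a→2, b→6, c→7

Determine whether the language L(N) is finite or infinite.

finite

The useful states (reachable from 8 and able to reach an accepting state) are {0, 7, 8}.
Restricted to these states the transition graph has no cycle, so every accepting path has bounded length and L is finite.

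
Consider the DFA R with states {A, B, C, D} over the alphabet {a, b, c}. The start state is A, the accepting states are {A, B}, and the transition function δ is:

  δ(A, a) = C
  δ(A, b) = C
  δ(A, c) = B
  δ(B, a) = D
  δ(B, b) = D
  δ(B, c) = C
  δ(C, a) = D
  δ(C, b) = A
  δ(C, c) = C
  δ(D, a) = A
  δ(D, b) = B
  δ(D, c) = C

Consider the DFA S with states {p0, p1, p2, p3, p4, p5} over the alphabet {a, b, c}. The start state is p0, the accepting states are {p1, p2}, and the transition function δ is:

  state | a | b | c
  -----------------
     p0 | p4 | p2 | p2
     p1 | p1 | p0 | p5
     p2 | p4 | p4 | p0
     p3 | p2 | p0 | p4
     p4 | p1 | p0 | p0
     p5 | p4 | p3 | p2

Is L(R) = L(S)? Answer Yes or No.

No

The empty string ε is accepted by R but rejected by S.
So L(R) ≠ L(S).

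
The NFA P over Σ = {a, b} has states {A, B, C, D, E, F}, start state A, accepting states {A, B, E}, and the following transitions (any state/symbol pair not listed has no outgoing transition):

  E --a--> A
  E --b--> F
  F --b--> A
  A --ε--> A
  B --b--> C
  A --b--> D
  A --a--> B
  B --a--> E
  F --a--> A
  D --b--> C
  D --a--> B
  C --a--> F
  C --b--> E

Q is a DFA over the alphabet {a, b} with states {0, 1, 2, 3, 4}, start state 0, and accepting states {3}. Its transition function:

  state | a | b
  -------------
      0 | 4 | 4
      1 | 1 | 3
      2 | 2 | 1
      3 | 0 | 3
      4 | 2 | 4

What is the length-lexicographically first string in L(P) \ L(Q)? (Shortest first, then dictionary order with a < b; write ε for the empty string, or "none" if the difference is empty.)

ε

The empty string ε is accepted by P but not by Q.
Since ε is the unique shortest string, it is the required witness.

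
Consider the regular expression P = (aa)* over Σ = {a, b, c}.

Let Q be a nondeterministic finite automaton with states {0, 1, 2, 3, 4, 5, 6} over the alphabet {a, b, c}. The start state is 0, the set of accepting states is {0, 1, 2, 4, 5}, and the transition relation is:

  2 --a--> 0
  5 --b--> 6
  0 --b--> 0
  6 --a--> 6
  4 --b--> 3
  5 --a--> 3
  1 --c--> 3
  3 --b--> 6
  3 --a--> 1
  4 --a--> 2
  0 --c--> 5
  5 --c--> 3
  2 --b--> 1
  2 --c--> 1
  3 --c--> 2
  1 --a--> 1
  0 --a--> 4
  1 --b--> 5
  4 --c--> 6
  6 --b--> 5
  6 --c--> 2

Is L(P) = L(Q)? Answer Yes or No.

The string a is accepted by Q but rejected by P.
So L(P) ≠ L(Q).

No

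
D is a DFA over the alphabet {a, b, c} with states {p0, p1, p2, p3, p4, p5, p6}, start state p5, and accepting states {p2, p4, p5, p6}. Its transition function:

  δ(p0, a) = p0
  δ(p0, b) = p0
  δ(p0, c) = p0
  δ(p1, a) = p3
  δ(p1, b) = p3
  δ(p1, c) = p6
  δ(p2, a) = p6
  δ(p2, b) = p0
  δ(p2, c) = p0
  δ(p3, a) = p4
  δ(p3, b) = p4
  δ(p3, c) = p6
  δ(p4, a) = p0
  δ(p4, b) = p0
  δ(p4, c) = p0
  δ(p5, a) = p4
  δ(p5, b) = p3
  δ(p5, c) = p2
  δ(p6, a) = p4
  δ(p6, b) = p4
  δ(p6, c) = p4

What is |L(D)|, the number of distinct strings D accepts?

The useful subgraph on states {p2, p3, p4, p5, p6} is acyclic, so L(D) is finite; the longest accepting path visits 4 useful states, giving maximum string length 3.
Counting accepting paths from p5 by length: 1 of length 0, 2 of length 1, 4 of length 2, 6 of length 3. Total 13.

13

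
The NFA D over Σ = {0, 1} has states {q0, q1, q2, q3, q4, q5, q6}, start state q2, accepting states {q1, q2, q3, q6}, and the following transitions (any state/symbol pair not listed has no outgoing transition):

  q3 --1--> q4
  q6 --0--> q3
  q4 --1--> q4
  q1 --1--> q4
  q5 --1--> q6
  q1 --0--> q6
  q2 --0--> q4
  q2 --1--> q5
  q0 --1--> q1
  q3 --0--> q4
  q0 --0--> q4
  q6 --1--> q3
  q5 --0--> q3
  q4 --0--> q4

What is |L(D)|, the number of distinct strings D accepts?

5

The useful subgraph on states {q2, q3, q5, q6} is acyclic, so L(D) is finite; the longest accepting path visits 4 useful states, giving maximum string length 3.
Counting accepting paths from q2 by length: 1 of length 0, 2 of length 2, 2 of length 3. Total 5.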